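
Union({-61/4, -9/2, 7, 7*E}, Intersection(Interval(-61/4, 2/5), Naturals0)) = Union({-61/4, -9/2, 7, 7*E}, Range(0, 1, 1))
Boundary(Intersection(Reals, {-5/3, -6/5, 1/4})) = {-5/3, -6/5, 1/4}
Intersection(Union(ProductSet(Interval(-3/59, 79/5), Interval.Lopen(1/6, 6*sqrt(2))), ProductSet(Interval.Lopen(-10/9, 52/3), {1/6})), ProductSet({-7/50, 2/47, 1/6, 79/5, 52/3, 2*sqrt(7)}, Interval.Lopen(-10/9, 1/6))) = ProductSet({-7/50, 2/47, 1/6, 79/5, 52/3, 2*sqrt(7)}, {1/6})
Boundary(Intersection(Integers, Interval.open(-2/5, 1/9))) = Range(0, 1, 1)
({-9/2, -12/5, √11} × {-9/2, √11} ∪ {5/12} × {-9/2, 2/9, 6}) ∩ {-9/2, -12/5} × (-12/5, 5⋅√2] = {-9/2, -12/5} × {√11}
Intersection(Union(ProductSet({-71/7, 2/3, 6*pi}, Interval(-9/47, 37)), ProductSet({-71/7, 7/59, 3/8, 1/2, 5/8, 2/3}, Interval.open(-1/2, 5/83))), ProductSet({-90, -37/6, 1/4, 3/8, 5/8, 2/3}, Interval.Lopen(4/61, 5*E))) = ProductSet({2/3}, Interval.Lopen(4/61, 5*E))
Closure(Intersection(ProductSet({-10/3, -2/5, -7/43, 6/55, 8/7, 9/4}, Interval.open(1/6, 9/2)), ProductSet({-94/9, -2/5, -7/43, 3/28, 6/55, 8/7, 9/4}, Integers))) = ProductSet({-2/5, -7/43, 6/55, 8/7, 9/4}, Range(1, 5, 1))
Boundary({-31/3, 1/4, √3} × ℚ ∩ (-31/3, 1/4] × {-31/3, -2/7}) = {1/4} × {-31/3, -2/7}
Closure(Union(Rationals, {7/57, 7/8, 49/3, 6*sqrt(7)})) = Reals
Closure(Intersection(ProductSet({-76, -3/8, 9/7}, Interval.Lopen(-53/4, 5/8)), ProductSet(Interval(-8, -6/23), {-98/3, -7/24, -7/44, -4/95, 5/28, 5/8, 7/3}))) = ProductSet({-3/8}, {-7/24, -7/44, -4/95, 5/28, 5/8})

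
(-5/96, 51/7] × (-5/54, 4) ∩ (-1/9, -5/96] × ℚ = ∅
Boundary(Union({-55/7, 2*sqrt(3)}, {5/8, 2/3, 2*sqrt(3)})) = {-55/7, 5/8, 2/3, 2*sqrt(3)}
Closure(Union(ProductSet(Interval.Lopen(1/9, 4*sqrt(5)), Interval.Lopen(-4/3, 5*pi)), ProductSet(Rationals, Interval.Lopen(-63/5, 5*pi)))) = Union(ProductSet(Interval.Lopen(1/9, 4*sqrt(5)), Interval.Lopen(-4/3, 5*pi)), ProductSet(Rationals, Interval.Lopen(-63/5, 5*pi)), ProductSet(Reals, Union({5*pi}, Interval(-63/5, -4/3))), ProductSet(Union(Interval(-oo, 1/9), Interval(4*sqrt(5), oo)), Interval(-63/5, 5*pi)))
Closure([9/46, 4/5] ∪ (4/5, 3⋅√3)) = [9/46, 3⋅√3]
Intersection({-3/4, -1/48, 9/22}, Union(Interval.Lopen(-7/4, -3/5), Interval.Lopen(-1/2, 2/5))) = {-3/4, -1/48}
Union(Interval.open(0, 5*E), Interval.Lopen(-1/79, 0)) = Interval.open(-1/79, 5*E)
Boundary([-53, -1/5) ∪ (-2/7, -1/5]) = {-53, -1/5}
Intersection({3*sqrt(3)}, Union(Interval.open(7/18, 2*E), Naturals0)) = {3*sqrt(3)}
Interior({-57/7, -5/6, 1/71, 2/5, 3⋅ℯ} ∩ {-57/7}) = ∅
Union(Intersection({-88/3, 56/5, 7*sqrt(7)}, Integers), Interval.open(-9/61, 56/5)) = Interval.open(-9/61, 56/5)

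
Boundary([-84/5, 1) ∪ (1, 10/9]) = {-84/5, 1, 10/9}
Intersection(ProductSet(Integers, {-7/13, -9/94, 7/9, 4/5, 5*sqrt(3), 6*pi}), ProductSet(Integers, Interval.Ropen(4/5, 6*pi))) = ProductSet(Integers, {4/5, 5*sqrt(3)})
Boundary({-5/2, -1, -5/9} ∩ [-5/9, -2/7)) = {-5/9}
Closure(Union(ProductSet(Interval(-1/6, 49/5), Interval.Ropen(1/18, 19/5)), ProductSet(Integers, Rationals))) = Union(ProductSet(Complement(Integers, Interval.open(-1/6, 49/5)), Reals), ProductSet(Integers, Union(Interval(-oo, 1/18), Interval(19/5, oo), Rationals)), ProductSet(Interval(-1/6, 49/5), Interval(1/18, 19/5)))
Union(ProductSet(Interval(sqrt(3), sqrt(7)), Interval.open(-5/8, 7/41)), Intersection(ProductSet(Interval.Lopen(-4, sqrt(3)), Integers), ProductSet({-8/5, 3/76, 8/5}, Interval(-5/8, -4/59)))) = ProductSet(Interval(sqrt(3), sqrt(7)), Interval.open(-5/8, 7/41))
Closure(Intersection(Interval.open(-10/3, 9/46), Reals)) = Interval(-10/3, 9/46)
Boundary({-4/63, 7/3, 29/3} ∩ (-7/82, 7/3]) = {-4/63, 7/3}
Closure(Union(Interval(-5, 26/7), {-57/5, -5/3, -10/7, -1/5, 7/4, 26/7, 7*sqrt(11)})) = Union({-57/5, 7*sqrt(11)}, Interval(-5, 26/7))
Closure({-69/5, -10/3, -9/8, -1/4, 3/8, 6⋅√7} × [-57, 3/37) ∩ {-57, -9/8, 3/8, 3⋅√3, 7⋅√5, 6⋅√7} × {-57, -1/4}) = {-9/8, 3/8, 6⋅√7} × {-57, -1/4}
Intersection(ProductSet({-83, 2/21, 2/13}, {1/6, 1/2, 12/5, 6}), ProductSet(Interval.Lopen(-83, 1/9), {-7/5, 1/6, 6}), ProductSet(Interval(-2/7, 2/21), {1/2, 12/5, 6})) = ProductSet({2/21}, {6})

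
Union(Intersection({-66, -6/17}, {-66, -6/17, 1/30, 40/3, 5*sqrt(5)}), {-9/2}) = {-66, -9/2, -6/17}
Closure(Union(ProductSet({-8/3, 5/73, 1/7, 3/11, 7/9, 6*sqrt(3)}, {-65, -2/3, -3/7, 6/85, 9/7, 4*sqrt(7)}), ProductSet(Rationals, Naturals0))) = Union(ProductSet({-8/3, 5/73, 1/7, 3/11, 7/9, 6*sqrt(3)}, {-65, -2/3, -3/7, 6/85, 9/7, 4*sqrt(7)}), ProductSet(Reals, Naturals0))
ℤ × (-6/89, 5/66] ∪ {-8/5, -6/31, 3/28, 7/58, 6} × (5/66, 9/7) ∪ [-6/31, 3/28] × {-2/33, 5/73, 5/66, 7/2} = (ℤ × (-6/89, 5/66]) ∪ ([-6/31, 3/28] × {-2/33, 5/73, 5/66, 7/2}) ∪ ({-8/5, -6/31, 3/28, 7/58, 6} × (5/66, 9/7))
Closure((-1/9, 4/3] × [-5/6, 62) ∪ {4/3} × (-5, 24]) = ({4/3} × [-5, 24]) ∪ ({-1/9, 4/3} × [-5/6, 62]) ∪ ([-1/9, 4/3] × {-5/6, 62}) ∪ ((-1/9, 4/3] × [-5/6, 62))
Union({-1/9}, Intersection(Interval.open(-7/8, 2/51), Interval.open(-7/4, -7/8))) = {-1/9}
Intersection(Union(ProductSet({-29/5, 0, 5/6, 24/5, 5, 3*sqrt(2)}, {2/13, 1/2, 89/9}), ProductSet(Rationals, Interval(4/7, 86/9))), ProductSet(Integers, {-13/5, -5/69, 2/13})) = ProductSet({0, 5}, {2/13})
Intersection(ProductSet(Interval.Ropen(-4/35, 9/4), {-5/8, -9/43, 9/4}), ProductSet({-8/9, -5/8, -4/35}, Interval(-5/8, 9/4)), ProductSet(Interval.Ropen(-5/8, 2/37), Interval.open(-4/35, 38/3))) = ProductSet({-4/35}, {9/4})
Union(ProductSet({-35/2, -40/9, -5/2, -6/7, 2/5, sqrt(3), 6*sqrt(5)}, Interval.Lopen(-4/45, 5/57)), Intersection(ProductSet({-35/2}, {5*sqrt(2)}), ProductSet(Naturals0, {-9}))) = ProductSet({-35/2, -40/9, -5/2, -6/7, 2/5, sqrt(3), 6*sqrt(5)}, Interval.Lopen(-4/45, 5/57))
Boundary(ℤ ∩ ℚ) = ℤ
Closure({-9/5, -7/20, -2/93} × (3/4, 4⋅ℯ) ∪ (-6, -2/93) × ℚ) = [-6, -2/93] × ℝ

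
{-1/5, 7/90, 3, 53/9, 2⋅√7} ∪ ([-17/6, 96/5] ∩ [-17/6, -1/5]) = [-17/6, -1/5] ∪ {7/90, 3, 53/9, 2⋅√7}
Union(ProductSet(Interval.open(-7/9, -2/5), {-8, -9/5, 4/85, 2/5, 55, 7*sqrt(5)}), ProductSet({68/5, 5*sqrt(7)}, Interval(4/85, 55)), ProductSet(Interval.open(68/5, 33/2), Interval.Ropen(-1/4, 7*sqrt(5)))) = Union(ProductSet({68/5, 5*sqrt(7)}, Interval(4/85, 55)), ProductSet(Interval.open(-7/9, -2/5), {-8, -9/5, 4/85, 2/5, 55, 7*sqrt(5)}), ProductSet(Interval.open(68/5, 33/2), Interval.Ropen(-1/4, 7*sqrt(5))))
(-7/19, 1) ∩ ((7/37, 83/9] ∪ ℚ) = [7/37, 1) ∪ (ℚ ∩ (-7/19, 1))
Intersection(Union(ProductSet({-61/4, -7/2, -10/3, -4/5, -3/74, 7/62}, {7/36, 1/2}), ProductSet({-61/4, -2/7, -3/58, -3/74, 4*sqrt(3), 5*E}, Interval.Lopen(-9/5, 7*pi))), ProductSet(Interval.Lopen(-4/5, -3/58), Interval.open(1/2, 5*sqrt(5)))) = ProductSet({-2/7, -3/58}, Interval.open(1/2, 5*sqrt(5)))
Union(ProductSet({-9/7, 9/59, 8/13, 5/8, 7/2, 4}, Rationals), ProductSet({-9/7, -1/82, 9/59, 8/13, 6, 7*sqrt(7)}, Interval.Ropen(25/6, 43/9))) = Union(ProductSet({-9/7, -1/82, 9/59, 8/13, 6, 7*sqrt(7)}, Interval.Ropen(25/6, 43/9)), ProductSet({-9/7, 9/59, 8/13, 5/8, 7/2, 4}, Rationals))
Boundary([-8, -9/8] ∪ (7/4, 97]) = {-8, -9/8, 7/4, 97}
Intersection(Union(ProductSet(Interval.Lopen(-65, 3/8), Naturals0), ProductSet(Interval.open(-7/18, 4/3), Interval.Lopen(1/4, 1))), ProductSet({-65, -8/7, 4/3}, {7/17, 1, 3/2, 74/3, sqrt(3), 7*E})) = ProductSet({-8/7}, {1})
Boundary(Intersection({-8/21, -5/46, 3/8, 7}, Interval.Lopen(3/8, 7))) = {7}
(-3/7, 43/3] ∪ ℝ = (-∞, ∞)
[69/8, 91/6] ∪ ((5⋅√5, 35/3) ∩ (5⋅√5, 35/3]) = [69/8, 91/6]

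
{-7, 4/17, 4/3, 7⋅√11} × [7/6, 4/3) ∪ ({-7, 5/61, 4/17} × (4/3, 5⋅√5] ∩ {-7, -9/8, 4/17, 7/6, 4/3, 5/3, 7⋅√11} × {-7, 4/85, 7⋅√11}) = {-7, 4/17, 4/3, 7⋅√11} × [7/6, 4/3)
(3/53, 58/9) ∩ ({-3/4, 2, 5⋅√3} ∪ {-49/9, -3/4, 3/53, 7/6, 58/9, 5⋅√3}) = {7/6, 2}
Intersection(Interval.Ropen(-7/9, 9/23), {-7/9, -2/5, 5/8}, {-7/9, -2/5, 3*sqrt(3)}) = {-7/9, -2/5}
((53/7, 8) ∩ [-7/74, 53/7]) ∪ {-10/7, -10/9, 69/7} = {-10/7, -10/9, 69/7}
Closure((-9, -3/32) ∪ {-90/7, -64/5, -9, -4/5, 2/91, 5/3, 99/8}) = {-90/7, -64/5, 2/91, 5/3, 99/8} ∪ [-9, -3/32]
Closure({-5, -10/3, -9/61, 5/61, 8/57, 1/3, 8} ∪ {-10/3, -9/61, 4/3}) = {-5, -10/3, -9/61, 5/61, 8/57, 1/3, 4/3, 8}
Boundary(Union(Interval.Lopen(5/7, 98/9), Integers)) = Union(Complement(Integers, Interval.open(5/7, 98/9)), {5/7, 98/9})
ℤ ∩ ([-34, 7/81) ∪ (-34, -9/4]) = {-34, -33, …, 0}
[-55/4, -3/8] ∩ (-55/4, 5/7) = (-55/4, -3/8]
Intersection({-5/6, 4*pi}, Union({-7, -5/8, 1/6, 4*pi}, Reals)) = {-5/6, 4*pi}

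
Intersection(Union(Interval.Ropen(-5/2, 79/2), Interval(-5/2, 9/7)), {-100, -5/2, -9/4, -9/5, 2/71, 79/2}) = {-5/2, -9/4, -9/5, 2/71}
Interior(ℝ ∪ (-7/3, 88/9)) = (-∞, ∞)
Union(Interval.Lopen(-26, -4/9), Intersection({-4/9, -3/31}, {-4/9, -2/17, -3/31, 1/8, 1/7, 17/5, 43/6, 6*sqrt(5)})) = Union({-3/31}, Interval.Lopen(-26, -4/9))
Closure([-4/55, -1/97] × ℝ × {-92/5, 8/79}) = [-4/55, -1/97] × ℝ × {-92/5, 8/79}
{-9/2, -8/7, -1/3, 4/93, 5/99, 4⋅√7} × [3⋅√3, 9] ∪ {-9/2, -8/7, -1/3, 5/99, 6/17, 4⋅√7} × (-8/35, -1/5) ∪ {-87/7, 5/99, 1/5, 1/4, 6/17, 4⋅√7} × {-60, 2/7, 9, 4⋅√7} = ({-9/2, -8/7, -1/3, 5/99, 6/17, 4⋅√7} × (-8/35, -1/5)) ∪ ({-87/7, 5/99, 1/5, 1/4, 6/17, 4⋅√7} × {-60, 2/7, 9, 4⋅√7}) ∪ ({-9/2, -8/7, -1/3, 4/93, 5/99, 4⋅√7} × [3⋅√3, 9])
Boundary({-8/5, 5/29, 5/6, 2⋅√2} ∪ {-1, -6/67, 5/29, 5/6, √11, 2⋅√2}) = {-8/5, -1, -6/67, 5/29, 5/6, √11, 2⋅√2}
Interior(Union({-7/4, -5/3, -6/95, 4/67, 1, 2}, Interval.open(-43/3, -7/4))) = Interval.open(-43/3, -7/4)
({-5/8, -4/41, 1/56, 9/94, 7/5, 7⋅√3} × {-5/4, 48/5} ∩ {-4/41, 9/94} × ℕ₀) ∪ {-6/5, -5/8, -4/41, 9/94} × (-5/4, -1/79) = {-6/5, -5/8, -4/41, 9/94} × (-5/4, -1/79)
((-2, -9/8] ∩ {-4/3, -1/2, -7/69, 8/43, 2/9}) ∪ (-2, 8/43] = (-2, 8/43]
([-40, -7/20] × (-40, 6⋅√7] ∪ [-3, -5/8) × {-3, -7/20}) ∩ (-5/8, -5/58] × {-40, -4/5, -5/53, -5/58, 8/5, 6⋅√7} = (-5/8, -7/20] × {-4/5, -5/53, -5/58, 8/5, 6⋅√7}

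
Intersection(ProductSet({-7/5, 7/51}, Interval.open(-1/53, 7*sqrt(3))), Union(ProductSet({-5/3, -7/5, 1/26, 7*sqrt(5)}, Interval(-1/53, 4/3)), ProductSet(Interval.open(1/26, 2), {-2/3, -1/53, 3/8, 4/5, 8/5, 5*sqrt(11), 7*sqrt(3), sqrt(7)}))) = Union(ProductSet({-7/5}, Interval.Lopen(-1/53, 4/3)), ProductSet({7/51}, {3/8, 4/5, 8/5, sqrt(7)}))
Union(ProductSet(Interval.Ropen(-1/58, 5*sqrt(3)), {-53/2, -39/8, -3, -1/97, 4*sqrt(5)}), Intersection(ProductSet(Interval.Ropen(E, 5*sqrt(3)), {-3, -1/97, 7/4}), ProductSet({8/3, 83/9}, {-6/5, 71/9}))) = ProductSet(Interval.Ropen(-1/58, 5*sqrt(3)), {-53/2, -39/8, -3, -1/97, 4*sqrt(5)})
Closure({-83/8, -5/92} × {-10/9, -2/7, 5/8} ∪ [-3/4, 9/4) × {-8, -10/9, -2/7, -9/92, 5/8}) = ({-83/8, -5/92} × {-10/9, -2/7, 5/8}) ∪ ([-3/4, 9/4] × {-8, -10/9, -2/7, -9/92, 5/8})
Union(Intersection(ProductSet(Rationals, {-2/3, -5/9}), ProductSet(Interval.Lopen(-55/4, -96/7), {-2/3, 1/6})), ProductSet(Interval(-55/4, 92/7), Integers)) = Union(ProductSet(Intersection(Interval.Lopen(-55/4, -96/7), Rationals), {-2/3}), ProductSet(Interval(-55/4, 92/7), Integers))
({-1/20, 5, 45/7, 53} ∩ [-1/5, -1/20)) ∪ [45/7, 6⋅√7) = [45/7, 6⋅√7)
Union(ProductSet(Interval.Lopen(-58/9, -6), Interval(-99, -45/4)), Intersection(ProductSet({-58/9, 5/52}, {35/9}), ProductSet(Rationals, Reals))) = Union(ProductSet({-58/9, 5/52}, {35/9}), ProductSet(Interval.Lopen(-58/9, -6), Interval(-99, -45/4)))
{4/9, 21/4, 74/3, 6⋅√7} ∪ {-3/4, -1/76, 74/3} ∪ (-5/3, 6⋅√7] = (-5/3, 6⋅√7] ∪ {74/3}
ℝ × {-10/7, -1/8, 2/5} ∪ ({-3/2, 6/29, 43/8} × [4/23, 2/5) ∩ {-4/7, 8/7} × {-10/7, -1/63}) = ℝ × {-10/7, -1/8, 2/5}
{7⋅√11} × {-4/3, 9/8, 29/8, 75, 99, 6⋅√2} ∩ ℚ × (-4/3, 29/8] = ∅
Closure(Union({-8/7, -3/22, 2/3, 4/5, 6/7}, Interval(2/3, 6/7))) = Union({-8/7, -3/22}, Interval(2/3, 6/7))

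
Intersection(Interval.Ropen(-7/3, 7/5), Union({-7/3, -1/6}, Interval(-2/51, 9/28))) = Union({-7/3, -1/6}, Interval(-2/51, 9/28))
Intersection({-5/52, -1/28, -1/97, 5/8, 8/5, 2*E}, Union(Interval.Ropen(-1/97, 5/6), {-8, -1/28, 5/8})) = {-1/28, -1/97, 5/8}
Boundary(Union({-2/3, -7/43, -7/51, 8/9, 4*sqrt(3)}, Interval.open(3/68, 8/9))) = {-2/3, -7/43, -7/51, 3/68, 8/9, 4*sqrt(3)}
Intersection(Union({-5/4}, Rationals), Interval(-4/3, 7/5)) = Intersection(Interval(-4/3, 7/5), Rationals)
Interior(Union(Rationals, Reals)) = Reals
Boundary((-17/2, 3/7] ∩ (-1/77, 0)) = {-1/77, 0}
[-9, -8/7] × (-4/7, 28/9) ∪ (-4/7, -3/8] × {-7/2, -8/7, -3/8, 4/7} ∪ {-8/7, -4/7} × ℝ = ({-8/7, -4/7} × ℝ) ∪ ([-9, -8/7] × (-4/7, 28/9)) ∪ ((-4/7, -3/8] × {-7/2, -8/7, -3/8, 4/7})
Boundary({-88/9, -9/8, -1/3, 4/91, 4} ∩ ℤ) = {4}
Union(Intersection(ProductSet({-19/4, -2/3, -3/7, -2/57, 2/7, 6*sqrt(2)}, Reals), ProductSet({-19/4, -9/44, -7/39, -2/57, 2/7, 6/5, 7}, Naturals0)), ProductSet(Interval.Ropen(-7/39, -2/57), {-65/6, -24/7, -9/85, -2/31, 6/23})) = Union(ProductSet({-19/4, -2/57, 2/7}, Naturals0), ProductSet(Interval.Ropen(-7/39, -2/57), {-65/6, -24/7, -9/85, -2/31, 6/23}))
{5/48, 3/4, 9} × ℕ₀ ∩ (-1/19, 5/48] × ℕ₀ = {5/48} × ℕ₀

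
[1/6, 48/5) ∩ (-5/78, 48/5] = [1/6, 48/5)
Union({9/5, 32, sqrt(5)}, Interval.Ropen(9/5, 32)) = Interval(9/5, 32)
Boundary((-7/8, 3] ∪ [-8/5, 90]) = {-8/5, 90}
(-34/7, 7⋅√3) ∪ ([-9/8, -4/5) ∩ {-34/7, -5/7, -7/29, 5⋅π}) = (-34/7, 7⋅√3)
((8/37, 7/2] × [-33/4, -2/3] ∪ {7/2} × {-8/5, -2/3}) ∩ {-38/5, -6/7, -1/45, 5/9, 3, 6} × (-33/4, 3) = {5/9, 3} × (-33/4, -2/3]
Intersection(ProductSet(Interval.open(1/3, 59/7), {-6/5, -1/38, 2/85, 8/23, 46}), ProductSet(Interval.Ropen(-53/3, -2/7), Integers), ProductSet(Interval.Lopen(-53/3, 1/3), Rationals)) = EmptySet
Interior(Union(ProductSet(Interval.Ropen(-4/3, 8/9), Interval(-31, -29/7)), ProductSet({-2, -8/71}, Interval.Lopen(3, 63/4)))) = ProductSet(Interval.open(-4/3, 8/9), Interval.open(-31, -29/7))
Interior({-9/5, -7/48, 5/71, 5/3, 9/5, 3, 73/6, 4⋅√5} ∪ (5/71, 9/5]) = (5/71, 9/5)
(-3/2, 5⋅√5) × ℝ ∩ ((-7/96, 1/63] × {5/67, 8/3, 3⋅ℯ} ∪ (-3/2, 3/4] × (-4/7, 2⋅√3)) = ((-7/96, 1/63] × {5/67, 8/3, 3⋅ℯ}) ∪ ((-3/2, 3/4] × (-4/7, 2⋅√3))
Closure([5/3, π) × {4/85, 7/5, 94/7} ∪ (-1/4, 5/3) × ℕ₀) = ([-1/4, 5/3] × ℕ₀) ∪ ([5/3, π] × {4/85, 7/5, 94/7})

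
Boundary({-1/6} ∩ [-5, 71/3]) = {-1/6}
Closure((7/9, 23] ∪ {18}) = [7/9, 23]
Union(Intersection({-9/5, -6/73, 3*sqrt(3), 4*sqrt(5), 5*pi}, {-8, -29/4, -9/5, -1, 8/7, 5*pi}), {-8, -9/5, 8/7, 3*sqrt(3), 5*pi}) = {-8, -9/5, 8/7, 3*sqrt(3), 5*pi}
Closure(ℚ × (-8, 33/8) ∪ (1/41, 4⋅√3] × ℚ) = (ℝ × [-8, 33/8]) ∪ ([1/41, 4⋅√3] × ℝ)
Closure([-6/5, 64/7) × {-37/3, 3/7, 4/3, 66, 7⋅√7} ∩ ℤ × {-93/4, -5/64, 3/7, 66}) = {-1, 0, …, 9} × {3/7, 66}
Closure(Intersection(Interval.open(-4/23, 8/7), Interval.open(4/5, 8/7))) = Interval(4/5, 8/7)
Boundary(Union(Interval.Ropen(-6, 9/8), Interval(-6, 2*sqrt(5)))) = {-6, 2*sqrt(5)}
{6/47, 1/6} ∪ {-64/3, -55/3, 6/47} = {-64/3, -55/3, 6/47, 1/6}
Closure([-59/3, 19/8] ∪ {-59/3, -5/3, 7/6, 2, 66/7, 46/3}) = [-59/3, 19/8] ∪ {66/7, 46/3}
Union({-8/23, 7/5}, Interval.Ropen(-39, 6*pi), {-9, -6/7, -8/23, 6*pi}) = Interval(-39, 6*pi)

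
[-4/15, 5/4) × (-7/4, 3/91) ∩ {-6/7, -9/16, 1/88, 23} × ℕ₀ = {1/88} × {0}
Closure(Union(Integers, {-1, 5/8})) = Union({5/8}, Integers)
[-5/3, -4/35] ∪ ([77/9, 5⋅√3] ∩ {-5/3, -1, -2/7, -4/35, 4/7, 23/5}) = [-5/3, -4/35]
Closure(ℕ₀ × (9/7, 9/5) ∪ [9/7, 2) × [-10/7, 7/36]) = (ℕ₀ × (9/7, 9/5)) ∪ ([9/7, 2] × [-10/7, 7/36]) ∪ ((ℕ₀ ∪ (ℕ₀ \ (9/7, 2))) × [9/7, 9/5])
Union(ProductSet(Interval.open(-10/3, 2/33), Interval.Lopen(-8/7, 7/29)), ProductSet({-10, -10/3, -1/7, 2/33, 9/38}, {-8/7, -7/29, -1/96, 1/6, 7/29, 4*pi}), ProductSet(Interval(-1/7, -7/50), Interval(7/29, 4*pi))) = Union(ProductSet({-10, -10/3, -1/7, 2/33, 9/38}, {-8/7, -7/29, -1/96, 1/6, 7/29, 4*pi}), ProductSet(Interval.open(-10/3, 2/33), Interval.Lopen(-8/7, 7/29)), ProductSet(Interval(-1/7, -7/50), Interval(7/29, 4*pi)))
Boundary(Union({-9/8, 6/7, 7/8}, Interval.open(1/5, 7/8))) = {-9/8, 1/5, 7/8}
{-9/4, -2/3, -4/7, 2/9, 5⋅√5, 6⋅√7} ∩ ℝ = {-9/4, -2/3, -4/7, 2/9, 5⋅√5, 6⋅√7}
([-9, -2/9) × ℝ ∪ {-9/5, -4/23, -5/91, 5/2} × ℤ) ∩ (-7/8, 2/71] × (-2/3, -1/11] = (-7/8, -2/9) × (-2/3, -1/11]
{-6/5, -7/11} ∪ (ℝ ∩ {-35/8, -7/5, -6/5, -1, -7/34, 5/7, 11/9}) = {-35/8, -7/5, -6/5, -1, -7/11, -7/34, 5/7, 11/9}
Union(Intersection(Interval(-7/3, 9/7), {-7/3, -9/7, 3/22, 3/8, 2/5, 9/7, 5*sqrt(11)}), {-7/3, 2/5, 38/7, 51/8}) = {-7/3, -9/7, 3/22, 3/8, 2/5, 9/7, 38/7, 51/8}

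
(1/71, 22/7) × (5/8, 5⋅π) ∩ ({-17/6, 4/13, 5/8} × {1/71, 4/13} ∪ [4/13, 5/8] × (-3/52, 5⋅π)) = [4/13, 5/8] × (5/8, 5⋅π)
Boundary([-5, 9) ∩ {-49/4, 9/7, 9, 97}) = {9/7}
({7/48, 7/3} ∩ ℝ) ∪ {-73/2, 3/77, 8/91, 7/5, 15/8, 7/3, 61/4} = {-73/2, 3/77, 8/91, 7/48, 7/5, 15/8, 7/3, 61/4}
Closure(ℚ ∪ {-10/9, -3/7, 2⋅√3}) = ℝ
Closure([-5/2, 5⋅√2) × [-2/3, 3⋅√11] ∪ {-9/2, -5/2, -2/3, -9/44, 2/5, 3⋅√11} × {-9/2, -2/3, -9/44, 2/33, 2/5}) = ({-9/2, -5/2, -2/3, -9/44, 2/5, 3⋅√11} × {-9/2, -2/3, -9/44, 2/33, 2/5}) ∪ ([-5/2, 5⋅√2] × [-2/3, 3⋅√11])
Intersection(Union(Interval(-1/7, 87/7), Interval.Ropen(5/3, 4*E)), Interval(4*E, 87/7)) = Interval(4*E, 87/7)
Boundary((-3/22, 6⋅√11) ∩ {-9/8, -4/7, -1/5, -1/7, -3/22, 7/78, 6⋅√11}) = {7/78}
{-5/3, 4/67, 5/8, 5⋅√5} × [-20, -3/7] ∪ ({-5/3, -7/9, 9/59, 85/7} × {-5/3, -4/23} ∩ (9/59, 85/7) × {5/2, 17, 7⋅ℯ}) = {-5/3, 4/67, 5/8, 5⋅√5} × [-20, -3/7]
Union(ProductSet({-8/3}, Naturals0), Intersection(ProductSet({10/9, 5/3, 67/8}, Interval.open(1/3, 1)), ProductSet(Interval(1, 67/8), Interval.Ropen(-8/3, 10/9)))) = Union(ProductSet({-8/3}, Naturals0), ProductSet({10/9, 5/3, 67/8}, Interval.open(1/3, 1)))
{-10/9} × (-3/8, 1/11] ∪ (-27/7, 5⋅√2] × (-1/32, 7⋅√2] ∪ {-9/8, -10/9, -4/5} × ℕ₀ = ({-9/8, -10/9, -4/5} × ℕ₀) ∪ ({-10/9} × (-3/8, 1/11]) ∪ ((-27/7, 5⋅√2] × (-1/32, 7⋅√2])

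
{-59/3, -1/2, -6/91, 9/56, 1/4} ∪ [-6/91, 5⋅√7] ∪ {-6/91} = {-59/3, -1/2} ∪ [-6/91, 5⋅√7]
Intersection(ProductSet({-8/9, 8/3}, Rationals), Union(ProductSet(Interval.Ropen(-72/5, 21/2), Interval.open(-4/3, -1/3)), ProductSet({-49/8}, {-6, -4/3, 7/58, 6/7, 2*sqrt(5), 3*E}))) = ProductSet({-8/9, 8/3}, Intersection(Interval.open(-4/3, -1/3), Rationals))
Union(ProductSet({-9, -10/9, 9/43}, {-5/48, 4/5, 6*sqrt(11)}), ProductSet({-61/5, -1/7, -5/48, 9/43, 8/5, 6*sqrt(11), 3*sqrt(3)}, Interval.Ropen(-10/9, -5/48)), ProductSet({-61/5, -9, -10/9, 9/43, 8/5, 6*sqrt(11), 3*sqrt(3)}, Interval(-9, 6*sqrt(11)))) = Union(ProductSet({-61/5, -9, -10/9, 9/43, 8/5, 6*sqrt(11), 3*sqrt(3)}, Interval(-9, 6*sqrt(11))), ProductSet({-61/5, -1/7, -5/48, 9/43, 8/5, 6*sqrt(11), 3*sqrt(3)}, Interval.Ropen(-10/9, -5/48)))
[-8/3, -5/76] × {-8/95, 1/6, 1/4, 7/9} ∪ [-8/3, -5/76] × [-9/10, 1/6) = [-8/3, -5/76] × ([-9/10, 1/6] ∪ {1/4, 7/9})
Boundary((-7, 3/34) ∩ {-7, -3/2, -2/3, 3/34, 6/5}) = {-3/2, -2/3}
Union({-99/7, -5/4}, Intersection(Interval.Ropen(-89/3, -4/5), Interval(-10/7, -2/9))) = Union({-99/7}, Interval.Ropen(-10/7, -4/5))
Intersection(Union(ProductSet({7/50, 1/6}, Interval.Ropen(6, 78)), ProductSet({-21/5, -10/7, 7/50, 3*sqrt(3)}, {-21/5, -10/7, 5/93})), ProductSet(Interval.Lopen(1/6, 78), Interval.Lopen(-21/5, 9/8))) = ProductSet({3*sqrt(3)}, {-10/7, 5/93})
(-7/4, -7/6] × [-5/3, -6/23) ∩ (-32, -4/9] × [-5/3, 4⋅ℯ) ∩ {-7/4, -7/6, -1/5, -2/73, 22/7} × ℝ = {-7/6} × [-5/3, -6/23)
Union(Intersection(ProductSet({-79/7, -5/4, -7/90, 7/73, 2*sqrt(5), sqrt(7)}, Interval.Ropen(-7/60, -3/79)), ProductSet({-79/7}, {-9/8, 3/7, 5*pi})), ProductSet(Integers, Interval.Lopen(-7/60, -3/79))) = ProductSet(Integers, Interval.Lopen(-7/60, -3/79))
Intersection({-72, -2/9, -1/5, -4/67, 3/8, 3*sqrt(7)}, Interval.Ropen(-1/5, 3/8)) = {-1/5, -4/67}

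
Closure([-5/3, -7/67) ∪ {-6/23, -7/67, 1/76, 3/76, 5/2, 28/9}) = [-5/3, -7/67] ∪ {1/76, 3/76, 5/2, 28/9}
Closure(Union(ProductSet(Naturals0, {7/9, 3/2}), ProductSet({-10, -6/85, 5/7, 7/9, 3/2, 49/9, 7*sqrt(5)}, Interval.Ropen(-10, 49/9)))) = Union(ProductSet({-10, -6/85, 5/7, 7/9, 3/2, 49/9, 7*sqrt(5)}, Interval(-10, 49/9)), ProductSet(Naturals0, {7/9, 3/2}))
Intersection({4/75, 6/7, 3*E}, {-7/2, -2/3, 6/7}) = {6/7}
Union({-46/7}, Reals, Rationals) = Reals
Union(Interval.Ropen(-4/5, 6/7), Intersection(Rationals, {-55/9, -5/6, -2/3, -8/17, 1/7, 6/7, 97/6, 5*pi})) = Union({-55/9, -5/6, 97/6}, Interval(-4/5, 6/7))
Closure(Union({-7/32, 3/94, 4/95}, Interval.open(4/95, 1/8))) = Union({-7/32, 3/94}, Interval(4/95, 1/8))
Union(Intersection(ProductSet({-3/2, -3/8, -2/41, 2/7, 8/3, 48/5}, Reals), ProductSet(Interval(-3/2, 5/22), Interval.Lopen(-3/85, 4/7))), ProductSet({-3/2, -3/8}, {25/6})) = Union(ProductSet({-3/2, -3/8}, {25/6}), ProductSet({-3/2, -3/8, -2/41}, Interval.Lopen(-3/85, 4/7)))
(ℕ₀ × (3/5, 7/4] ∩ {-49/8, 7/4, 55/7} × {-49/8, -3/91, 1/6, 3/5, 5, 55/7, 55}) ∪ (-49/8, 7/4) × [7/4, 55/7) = (-49/8, 7/4) × [7/4, 55/7)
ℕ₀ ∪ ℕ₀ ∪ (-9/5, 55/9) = (-9/5, 55/9) ∪ ℕ₀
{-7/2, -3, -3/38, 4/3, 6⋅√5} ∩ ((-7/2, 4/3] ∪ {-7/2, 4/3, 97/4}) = {-7/2, -3, -3/38, 4/3}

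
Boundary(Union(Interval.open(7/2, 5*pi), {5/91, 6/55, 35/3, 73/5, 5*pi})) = {5/91, 6/55, 7/2, 5*pi}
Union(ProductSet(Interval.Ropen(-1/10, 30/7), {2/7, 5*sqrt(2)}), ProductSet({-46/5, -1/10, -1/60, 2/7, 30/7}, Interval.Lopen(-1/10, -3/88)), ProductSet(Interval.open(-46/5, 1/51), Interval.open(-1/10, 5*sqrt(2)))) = Union(ProductSet({-46/5, -1/10, -1/60, 2/7, 30/7}, Interval.Lopen(-1/10, -3/88)), ProductSet(Interval.open(-46/5, 1/51), Interval.open(-1/10, 5*sqrt(2))), ProductSet(Interval.Ropen(-1/10, 30/7), {2/7, 5*sqrt(2)}))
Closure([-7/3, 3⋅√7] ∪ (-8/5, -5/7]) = [-7/3, 3⋅√7]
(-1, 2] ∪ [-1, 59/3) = [-1, 59/3)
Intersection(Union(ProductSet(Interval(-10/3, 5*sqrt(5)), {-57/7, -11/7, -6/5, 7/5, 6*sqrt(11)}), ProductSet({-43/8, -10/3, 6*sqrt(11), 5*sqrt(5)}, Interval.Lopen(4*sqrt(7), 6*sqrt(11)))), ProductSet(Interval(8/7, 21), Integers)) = ProductSet({6*sqrt(11), 5*sqrt(5)}, Range(11, 20, 1))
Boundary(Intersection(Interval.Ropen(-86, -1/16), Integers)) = Range(-86, 0, 1)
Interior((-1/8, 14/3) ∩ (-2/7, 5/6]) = (-1/8, 5/6)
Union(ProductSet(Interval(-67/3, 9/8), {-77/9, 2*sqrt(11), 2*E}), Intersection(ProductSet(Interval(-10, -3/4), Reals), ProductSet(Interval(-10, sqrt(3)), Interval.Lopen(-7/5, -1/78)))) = Union(ProductSet(Interval(-67/3, 9/8), {-77/9, 2*sqrt(11), 2*E}), ProductSet(Interval(-10, -3/4), Interval.Lopen(-7/5, -1/78)))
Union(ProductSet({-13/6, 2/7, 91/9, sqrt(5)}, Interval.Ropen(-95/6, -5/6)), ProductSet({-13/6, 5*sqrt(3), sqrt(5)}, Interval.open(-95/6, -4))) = Union(ProductSet({-13/6, 5*sqrt(3), sqrt(5)}, Interval.open(-95/6, -4)), ProductSet({-13/6, 2/7, 91/9, sqrt(5)}, Interval.Ropen(-95/6, -5/6)))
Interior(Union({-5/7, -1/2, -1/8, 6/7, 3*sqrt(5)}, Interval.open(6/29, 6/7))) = Interval.open(6/29, 6/7)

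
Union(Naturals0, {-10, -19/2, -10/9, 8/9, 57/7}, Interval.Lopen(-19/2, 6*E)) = Union({-10}, Interval(-19/2, 6*E), Naturals0)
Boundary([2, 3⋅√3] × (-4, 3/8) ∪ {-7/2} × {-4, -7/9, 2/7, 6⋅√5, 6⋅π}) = ({2, 3⋅√3} × [-4, 3/8]) ∪ ([2, 3⋅√3] × {-4, 3/8}) ∪ ({-7/2} × {-4, -7/9, 2/7, 6⋅√5, 6⋅π})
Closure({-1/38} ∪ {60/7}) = {-1/38, 60/7}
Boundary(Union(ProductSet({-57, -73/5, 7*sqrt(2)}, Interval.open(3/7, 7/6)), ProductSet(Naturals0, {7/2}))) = Union(ProductSet({-57, -73/5, 7*sqrt(2)}, Interval(3/7, 7/6)), ProductSet(Naturals0, {7/2}))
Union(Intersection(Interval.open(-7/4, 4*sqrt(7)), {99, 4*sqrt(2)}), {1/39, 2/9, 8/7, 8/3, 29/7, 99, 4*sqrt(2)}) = {1/39, 2/9, 8/7, 8/3, 29/7, 99, 4*sqrt(2)}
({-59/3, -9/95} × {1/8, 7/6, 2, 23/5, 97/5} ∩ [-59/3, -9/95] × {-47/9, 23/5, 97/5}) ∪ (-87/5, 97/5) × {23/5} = ({-59/3, -9/95} × {23/5, 97/5}) ∪ ((-87/5, 97/5) × {23/5})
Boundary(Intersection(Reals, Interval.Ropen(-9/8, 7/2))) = {-9/8, 7/2}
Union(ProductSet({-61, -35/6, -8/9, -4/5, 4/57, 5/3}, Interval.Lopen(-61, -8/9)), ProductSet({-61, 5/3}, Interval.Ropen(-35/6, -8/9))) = ProductSet({-61, -35/6, -8/9, -4/5, 4/57, 5/3}, Interval.Lopen(-61, -8/9))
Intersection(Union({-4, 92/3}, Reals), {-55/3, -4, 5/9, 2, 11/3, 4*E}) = {-55/3, -4, 5/9, 2, 11/3, 4*E}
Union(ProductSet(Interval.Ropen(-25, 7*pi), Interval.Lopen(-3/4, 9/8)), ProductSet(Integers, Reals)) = Union(ProductSet(Integers, Reals), ProductSet(Interval.Ropen(-25, 7*pi), Interval.Lopen(-3/4, 9/8)))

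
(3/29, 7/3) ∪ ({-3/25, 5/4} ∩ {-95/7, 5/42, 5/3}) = (3/29, 7/3)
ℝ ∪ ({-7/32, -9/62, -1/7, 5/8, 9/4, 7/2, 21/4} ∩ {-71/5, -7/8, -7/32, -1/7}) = ℝ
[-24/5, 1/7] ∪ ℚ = ℚ ∪ [-24/5, 1/7]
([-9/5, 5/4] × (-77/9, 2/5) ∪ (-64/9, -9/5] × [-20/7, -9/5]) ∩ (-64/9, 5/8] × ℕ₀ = [-9/5, 5/8] × {0}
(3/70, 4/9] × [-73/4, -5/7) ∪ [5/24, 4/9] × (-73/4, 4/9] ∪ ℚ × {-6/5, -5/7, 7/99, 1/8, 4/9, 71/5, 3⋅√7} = ((3/70, 4/9] × [-73/4, -5/7)) ∪ ([5/24, 4/9] × (-73/4, 4/9]) ∪ (ℚ × {-6/5, -5/7, 7/99, 1/8, 4/9, 71/5, 3⋅√7})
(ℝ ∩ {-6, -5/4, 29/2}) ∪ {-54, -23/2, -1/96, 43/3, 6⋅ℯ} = {-54, -23/2, -6, -5/4, -1/96, 43/3, 29/2, 6⋅ℯ}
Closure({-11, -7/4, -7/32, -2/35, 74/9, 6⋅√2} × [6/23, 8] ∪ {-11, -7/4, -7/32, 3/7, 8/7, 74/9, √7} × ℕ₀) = ({-11, -7/4, -7/32, 3/7, 8/7, 74/9, √7} × ℕ₀) ∪ ({-11, -7/4, -7/32, -2/35, 74/9, 6⋅√2} × [6/23, 8])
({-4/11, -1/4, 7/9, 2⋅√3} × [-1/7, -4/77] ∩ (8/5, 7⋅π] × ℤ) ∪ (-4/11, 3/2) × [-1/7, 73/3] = (-4/11, 3/2) × [-1/7, 73/3]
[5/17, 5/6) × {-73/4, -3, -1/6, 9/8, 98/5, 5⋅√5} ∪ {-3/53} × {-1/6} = ({-3/53} × {-1/6}) ∪ ([5/17, 5/6) × {-73/4, -3, -1/6, 9/8, 98/5, 5⋅√5})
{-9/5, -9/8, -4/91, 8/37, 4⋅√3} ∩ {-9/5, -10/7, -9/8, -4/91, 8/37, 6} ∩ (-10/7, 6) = {-9/8, -4/91, 8/37}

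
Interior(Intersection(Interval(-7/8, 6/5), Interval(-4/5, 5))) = Interval.open(-4/5, 6/5)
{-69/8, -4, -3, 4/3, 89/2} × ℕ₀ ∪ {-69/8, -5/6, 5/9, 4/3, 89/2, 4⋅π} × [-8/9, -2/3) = ({-69/8, -4, -3, 4/3, 89/2} × ℕ₀) ∪ ({-69/8, -5/6, 5/9, 4/3, 89/2, 4⋅π} × [-8/9, -2/3))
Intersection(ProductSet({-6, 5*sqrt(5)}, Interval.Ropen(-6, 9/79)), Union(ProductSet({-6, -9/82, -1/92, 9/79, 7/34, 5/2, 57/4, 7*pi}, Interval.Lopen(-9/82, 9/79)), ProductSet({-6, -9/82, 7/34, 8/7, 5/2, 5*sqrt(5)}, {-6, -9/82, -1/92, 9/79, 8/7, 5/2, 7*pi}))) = Union(ProductSet({-6}, Interval.open(-9/82, 9/79)), ProductSet({-6, 5*sqrt(5)}, {-6, -9/82, -1/92}))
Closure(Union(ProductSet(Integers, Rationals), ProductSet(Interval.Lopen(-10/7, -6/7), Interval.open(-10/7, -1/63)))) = Union(ProductSet(Complement(Integers, Interval.open(-10/7, -6/7)), Reals), ProductSet({-10/7, -6/7}, Interval(-10/7, -1/63)), ProductSet(Integers, Union(Interval(-oo, -10/7), Interval(-1/63, oo), Rationals)), ProductSet(Interval(-10/7, -6/7), {-10/7, -1/63}), ProductSet(Interval.Lopen(-10/7, -6/7), Interval.open(-10/7, -1/63)))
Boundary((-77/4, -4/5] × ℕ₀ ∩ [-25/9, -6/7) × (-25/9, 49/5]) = [-25/9, -6/7] × {0, 1, …, 9}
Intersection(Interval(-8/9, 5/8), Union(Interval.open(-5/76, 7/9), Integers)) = Union(Interval.Lopen(-5/76, 5/8), Range(0, 1, 1))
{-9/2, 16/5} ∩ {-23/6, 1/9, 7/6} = ∅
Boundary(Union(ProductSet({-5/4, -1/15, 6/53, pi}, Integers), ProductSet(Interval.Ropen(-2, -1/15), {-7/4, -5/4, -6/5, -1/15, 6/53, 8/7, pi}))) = Union(ProductSet({-5/4, -1/15, 6/53, pi}, Integers), ProductSet(Interval(-2, -1/15), {-7/4, -5/4, -6/5, -1/15, 6/53, 8/7, pi}))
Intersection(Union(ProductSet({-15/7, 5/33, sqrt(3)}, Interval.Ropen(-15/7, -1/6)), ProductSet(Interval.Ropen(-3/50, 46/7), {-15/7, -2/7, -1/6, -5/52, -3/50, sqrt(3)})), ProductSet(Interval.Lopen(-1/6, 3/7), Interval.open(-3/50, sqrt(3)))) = EmptySet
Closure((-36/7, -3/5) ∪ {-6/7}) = [-36/7, -3/5]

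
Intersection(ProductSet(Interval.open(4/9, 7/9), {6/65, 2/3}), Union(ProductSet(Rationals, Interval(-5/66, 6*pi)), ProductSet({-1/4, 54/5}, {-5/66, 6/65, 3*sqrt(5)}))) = ProductSet(Intersection(Interval.open(4/9, 7/9), Rationals), {6/65, 2/3})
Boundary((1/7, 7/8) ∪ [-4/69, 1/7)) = {-4/69, 1/7, 7/8}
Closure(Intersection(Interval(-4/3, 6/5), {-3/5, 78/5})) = {-3/5}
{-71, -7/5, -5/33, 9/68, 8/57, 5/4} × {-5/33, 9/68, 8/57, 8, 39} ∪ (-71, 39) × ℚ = ((-71, 39) × ℚ) ∪ ({-71, -7/5, -5/33, 9/68, 8/57, 5/4} × {-5/33, 9/68, 8/57, 8, 39})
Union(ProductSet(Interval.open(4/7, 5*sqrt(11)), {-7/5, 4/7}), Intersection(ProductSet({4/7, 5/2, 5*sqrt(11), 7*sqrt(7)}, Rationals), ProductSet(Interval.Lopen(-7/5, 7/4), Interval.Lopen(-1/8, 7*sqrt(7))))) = Union(ProductSet({4/7}, Intersection(Interval.Lopen(-1/8, 7*sqrt(7)), Rationals)), ProductSet(Interval.open(4/7, 5*sqrt(11)), {-7/5, 4/7}))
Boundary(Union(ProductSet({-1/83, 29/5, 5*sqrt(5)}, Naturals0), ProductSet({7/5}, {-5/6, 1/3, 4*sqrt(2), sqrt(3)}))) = Union(ProductSet({7/5}, {-5/6, 1/3, 4*sqrt(2), sqrt(3)}), ProductSet({-1/83, 29/5, 5*sqrt(5)}, Naturals0))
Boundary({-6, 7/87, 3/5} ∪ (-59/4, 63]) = {-59/4, 63}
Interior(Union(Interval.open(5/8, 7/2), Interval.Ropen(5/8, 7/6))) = Interval.open(5/8, 7/2)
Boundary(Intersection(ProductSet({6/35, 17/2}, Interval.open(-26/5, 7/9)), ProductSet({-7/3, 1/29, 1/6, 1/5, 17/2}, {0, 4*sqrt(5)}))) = ProductSet({17/2}, {0})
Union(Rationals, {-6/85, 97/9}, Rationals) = Rationals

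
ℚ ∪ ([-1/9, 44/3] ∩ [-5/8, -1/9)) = ℚ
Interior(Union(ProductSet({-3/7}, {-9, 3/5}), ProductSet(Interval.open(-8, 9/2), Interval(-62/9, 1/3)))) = ProductSet(Interval.open(-8, 9/2), Interval.open(-62/9, 1/3))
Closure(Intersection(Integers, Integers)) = Integers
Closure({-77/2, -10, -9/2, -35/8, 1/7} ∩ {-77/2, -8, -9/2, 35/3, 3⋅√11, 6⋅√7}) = {-77/2, -9/2}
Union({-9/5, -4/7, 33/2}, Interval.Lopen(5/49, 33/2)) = Union({-9/5, -4/7}, Interval.Lopen(5/49, 33/2))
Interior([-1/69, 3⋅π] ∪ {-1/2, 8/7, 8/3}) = (-1/69, 3⋅π)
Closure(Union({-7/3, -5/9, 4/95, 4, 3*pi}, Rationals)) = Reals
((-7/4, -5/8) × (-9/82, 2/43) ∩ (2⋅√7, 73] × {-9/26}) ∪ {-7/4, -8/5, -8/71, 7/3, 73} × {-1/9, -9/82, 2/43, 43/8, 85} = {-7/4, -8/5, -8/71, 7/3, 73} × {-1/9, -9/82, 2/43, 43/8, 85}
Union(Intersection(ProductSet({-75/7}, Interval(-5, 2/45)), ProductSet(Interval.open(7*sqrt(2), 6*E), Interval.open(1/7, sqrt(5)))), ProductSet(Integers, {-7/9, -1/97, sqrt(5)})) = ProductSet(Integers, {-7/9, -1/97, sqrt(5)})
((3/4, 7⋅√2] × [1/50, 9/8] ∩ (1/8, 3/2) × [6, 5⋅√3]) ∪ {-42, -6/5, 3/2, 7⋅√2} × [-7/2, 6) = {-42, -6/5, 3/2, 7⋅√2} × [-7/2, 6)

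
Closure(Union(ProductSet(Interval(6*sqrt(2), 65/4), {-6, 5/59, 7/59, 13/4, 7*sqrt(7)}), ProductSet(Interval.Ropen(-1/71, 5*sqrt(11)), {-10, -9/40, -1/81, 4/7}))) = Union(ProductSet(Interval(-1/71, 5*sqrt(11)), {-10, -9/40, -1/81, 4/7}), ProductSet(Interval(6*sqrt(2), 65/4), {-6, 5/59, 7/59, 13/4, 7*sqrt(7)}))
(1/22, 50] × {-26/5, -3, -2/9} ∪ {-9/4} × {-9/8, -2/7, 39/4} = ({-9/4} × {-9/8, -2/7, 39/4}) ∪ ((1/22, 50] × {-26/5, -3, -2/9})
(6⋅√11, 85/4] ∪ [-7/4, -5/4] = [-7/4, -5/4] ∪ (6⋅√11, 85/4]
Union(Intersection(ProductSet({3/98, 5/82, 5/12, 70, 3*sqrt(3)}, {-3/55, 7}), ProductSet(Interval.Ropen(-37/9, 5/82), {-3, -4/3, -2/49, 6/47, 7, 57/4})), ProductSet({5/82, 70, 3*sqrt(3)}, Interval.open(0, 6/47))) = Union(ProductSet({3/98}, {7}), ProductSet({5/82, 70, 3*sqrt(3)}, Interval.open(0, 6/47)))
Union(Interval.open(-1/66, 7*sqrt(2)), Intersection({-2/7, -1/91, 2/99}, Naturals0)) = Interval.open(-1/66, 7*sqrt(2))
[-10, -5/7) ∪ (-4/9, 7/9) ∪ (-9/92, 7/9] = [-10, -5/7) ∪ (-4/9, 7/9]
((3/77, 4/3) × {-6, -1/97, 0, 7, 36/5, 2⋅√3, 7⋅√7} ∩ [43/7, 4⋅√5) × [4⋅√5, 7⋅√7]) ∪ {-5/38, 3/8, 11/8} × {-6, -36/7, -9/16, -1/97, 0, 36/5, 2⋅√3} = {-5/38, 3/8, 11/8} × {-6, -36/7, -9/16, -1/97, 0, 36/5, 2⋅√3}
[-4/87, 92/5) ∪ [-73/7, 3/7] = [-73/7, 92/5)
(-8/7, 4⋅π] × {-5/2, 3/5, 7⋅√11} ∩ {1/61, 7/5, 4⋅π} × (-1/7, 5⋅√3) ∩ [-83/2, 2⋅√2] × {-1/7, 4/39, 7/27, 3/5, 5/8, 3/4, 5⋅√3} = {1/61, 7/5} × {3/5}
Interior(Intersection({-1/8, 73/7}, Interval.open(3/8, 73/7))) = EmptySet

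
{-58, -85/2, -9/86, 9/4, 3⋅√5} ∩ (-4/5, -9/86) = ∅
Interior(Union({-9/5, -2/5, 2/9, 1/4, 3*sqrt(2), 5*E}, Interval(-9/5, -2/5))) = Interval.open(-9/5, -2/5)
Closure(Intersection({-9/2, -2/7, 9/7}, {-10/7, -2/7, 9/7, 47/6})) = {-2/7, 9/7}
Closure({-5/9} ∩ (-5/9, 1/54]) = ∅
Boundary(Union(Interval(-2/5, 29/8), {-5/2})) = {-5/2, -2/5, 29/8}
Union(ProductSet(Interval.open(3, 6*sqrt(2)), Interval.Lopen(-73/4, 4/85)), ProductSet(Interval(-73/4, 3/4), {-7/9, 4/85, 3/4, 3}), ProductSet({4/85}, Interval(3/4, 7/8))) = Union(ProductSet({4/85}, Interval(3/4, 7/8)), ProductSet(Interval(-73/4, 3/4), {-7/9, 4/85, 3/4, 3}), ProductSet(Interval.open(3, 6*sqrt(2)), Interval.Lopen(-73/4, 4/85)))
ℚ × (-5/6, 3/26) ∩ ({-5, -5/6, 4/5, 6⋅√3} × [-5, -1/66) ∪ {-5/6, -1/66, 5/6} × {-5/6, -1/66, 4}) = ({-5/6, -1/66, 5/6} × {-1/66}) ∪ ({-5, -5/6, 4/5} × (-5/6, -1/66))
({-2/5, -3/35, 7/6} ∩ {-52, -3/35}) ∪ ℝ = ℝ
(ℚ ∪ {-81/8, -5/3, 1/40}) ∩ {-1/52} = {-1/52}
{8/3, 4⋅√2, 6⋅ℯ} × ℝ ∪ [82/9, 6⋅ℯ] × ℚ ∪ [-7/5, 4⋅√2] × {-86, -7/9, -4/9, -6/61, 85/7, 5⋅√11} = ([82/9, 6⋅ℯ] × ℚ) ∪ ({8/3, 4⋅√2, 6⋅ℯ} × ℝ) ∪ ([-7/5, 4⋅√2] × {-86, -7/9, -4/9, -6/61, 85/7, 5⋅√11})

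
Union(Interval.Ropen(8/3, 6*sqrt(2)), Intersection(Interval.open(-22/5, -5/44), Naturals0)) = Interval.Ropen(8/3, 6*sqrt(2))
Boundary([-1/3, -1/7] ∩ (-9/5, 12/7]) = {-1/3, -1/7}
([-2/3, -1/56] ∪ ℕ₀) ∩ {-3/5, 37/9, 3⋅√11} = {-3/5}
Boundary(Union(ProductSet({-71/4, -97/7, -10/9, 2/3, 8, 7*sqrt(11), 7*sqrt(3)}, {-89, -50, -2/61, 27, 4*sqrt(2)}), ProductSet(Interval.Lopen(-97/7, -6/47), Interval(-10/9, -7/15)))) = Union(ProductSet({-97/7, -6/47}, Interval(-10/9, -7/15)), ProductSet({-71/4, -97/7, -10/9, 2/3, 8, 7*sqrt(11), 7*sqrt(3)}, {-89, -50, -2/61, 27, 4*sqrt(2)}), ProductSet(Interval(-97/7, -6/47), {-10/9, -7/15}))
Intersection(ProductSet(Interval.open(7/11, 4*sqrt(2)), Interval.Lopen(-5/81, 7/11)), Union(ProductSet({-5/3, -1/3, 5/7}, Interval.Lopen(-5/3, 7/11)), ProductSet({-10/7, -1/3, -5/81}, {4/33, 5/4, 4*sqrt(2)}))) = ProductSet({5/7}, Interval.Lopen(-5/81, 7/11))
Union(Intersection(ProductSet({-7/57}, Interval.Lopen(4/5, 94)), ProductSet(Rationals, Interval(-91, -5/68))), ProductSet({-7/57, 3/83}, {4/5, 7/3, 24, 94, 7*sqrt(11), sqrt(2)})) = ProductSet({-7/57, 3/83}, {4/5, 7/3, 24, 94, 7*sqrt(11), sqrt(2)})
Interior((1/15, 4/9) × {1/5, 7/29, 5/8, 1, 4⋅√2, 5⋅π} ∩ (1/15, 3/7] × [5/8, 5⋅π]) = ∅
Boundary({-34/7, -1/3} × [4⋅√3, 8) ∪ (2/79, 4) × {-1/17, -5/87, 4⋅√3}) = ({-34/7, -1/3} × [4⋅√3, 8]) ∪ ([2/79, 4] × {-1/17, -5/87, 4⋅√3})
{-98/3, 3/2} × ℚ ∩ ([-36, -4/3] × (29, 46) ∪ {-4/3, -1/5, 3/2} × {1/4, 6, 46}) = ({3/2} × {1/4, 6, 46}) ∪ ({-98/3} × (ℚ ∩ (29, 46)))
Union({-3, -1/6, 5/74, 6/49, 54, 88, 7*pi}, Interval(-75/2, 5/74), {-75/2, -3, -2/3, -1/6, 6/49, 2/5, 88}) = Union({6/49, 2/5, 54, 88, 7*pi}, Interval(-75/2, 5/74))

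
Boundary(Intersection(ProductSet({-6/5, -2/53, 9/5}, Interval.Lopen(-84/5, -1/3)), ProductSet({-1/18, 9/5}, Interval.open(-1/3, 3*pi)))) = EmptySet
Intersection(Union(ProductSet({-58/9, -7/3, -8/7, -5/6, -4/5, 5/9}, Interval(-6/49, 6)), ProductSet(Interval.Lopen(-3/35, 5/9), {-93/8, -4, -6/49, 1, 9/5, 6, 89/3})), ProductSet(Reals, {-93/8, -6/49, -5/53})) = Union(ProductSet({-58/9, -7/3, -8/7, -5/6, -4/5, 5/9}, {-6/49, -5/53}), ProductSet(Interval.Lopen(-3/35, 5/9), {-93/8, -6/49}))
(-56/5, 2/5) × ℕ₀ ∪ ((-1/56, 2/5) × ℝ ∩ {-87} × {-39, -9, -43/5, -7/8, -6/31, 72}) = (-56/5, 2/5) × ℕ₀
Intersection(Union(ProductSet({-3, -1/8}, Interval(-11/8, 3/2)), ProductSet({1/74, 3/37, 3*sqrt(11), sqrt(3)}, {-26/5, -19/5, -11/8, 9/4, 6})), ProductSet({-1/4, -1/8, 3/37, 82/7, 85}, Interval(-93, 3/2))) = Union(ProductSet({-1/8}, Interval(-11/8, 3/2)), ProductSet({3/37}, {-26/5, -19/5, -11/8}))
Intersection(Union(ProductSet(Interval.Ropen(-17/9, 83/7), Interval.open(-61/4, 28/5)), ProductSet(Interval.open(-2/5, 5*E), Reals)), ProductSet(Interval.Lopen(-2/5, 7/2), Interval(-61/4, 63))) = ProductSet(Interval.Lopen(-2/5, 7/2), Interval(-61/4, 63))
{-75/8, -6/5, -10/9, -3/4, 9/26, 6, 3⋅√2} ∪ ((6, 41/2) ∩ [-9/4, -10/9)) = {-75/8, -6/5, -10/9, -3/4, 9/26, 6, 3⋅√2}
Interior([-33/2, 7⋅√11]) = (-33/2, 7⋅√11)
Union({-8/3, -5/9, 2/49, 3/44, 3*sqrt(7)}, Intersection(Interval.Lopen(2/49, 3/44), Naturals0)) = {-8/3, -5/9, 2/49, 3/44, 3*sqrt(7)}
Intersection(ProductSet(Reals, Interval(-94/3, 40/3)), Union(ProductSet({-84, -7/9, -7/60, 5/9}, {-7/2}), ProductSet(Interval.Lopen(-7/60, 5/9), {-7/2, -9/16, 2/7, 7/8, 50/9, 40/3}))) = Union(ProductSet({-84, -7/9, -7/60, 5/9}, {-7/2}), ProductSet(Interval.Lopen(-7/60, 5/9), {-7/2, -9/16, 2/7, 7/8, 50/9, 40/3}))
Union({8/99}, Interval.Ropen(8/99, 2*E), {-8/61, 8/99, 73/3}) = Union({-8/61, 73/3}, Interval.Ropen(8/99, 2*E))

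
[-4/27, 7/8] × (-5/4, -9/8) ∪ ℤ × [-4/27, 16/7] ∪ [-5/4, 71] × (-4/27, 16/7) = (ℤ × [-4/27, 16/7]) ∪ ([-5/4, 71] × (-4/27, 16/7)) ∪ ([-4/27, 7/8] × (-5/4, -9/8))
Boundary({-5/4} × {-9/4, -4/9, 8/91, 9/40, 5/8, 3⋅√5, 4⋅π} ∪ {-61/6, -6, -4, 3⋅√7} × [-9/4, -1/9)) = ({-61/6, -6, -4, 3⋅√7} × [-9/4, -1/9]) ∪ ({-5/4} × {-9/4, -4/9, 8/91, 9/40, 5/8, 3⋅√5, 4⋅π})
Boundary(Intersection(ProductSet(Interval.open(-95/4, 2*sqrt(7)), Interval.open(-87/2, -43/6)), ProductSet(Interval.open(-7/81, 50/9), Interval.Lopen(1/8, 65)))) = EmptySet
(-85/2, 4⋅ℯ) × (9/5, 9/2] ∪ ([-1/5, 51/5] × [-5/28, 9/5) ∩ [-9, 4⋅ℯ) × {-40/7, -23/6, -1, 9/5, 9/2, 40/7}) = (-85/2, 4⋅ℯ) × (9/5, 9/2]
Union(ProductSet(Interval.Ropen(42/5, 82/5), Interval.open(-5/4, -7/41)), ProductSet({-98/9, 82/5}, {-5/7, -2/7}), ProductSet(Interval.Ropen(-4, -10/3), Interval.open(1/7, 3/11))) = Union(ProductSet({-98/9, 82/5}, {-5/7, -2/7}), ProductSet(Interval.Ropen(-4, -10/3), Interval.open(1/7, 3/11)), ProductSet(Interval.Ropen(42/5, 82/5), Interval.open(-5/4, -7/41)))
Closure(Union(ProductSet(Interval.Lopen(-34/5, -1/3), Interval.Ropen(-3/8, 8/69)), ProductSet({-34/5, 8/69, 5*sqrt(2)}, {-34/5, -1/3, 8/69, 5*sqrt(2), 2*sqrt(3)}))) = Union(ProductSet({-34/5, -1/3}, Interval(-3/8, 8/69)), ProductSet({-34/5, 8/69, 5*sqrt(2)}, {-34/5, -1/3, 8/69, 5*sqrt(2), 2*sqrt(3)}), ProductSet(Interval(-34/5, -1/3), {-3/8, 8/69}), ProductSet(Interval.Lopen(-34/5, -1/3), Interval.Ropen(-3/8, 8/69)))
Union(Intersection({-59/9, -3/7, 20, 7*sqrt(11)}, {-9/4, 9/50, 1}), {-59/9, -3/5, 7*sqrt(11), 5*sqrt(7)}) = {-59/9, -3/5, 7*sqrt(11), 5*sqrt(7)}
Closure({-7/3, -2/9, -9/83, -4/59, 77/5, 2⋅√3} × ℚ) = {-7/3, -2/9, -9/83, -4/59, 77/5, 2⋅√3} × ℝ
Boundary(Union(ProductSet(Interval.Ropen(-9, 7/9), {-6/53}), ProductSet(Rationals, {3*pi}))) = Union(ProductSet(Interval(-9, 7/9), {-6/53}), ProductSet(Reals, {3*pi}))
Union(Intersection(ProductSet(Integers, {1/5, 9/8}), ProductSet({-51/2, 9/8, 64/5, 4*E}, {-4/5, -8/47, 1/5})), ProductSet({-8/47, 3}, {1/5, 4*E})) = ProductSet({-8/47, 3}, {1/5, 4*E})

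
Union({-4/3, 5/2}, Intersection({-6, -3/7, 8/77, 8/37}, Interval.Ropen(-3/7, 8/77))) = {-4/3, -3/7, 5/2}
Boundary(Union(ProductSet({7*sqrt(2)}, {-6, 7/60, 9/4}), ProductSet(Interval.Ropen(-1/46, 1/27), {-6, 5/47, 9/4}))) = Union(ProductSet({7*sqrt(2)}, {-6, 7/60, 9/4}), ProductSet(Interval(-1/46, 1/27), {-6, 5/47, 9/4}))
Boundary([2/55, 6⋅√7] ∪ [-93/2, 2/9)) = {-93/2, 6⋅√7}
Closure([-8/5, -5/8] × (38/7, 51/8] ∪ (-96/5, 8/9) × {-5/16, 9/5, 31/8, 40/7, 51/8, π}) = ([-8/5, -5/8] × [38/7, 51/8]) ∪ ([-96/5, 8/9] × {-5/16, 9/5, 31/8, 40/7, 51/8, π})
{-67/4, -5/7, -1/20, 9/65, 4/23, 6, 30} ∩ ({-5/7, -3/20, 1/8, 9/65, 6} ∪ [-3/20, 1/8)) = {-5/7, -1/20, 9/65, 6}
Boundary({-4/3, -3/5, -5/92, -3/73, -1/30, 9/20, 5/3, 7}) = {-4/3, -3/5, -5/92, -3/73, -1/30, 9/20, 5/3, 7}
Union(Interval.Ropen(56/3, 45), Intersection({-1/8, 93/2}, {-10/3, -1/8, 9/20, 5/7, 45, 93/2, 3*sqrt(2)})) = Union({-1/8, 93/2}, Interval.Ropen(56/3, 45))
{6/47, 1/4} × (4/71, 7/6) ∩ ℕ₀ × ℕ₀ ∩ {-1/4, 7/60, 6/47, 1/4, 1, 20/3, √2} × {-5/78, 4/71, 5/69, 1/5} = ∅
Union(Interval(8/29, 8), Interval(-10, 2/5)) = Interval(-10, 8)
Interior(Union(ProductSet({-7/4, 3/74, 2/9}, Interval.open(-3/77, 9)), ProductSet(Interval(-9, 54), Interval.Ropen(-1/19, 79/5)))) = ProductSet(Interval.open(-9, 54), Interval.open(-1/19, 79/5))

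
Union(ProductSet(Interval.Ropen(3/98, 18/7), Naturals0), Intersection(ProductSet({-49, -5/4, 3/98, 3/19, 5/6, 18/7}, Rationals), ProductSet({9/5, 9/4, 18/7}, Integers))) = Union(ProductSet({18/7}, Integers), ProductSet(Interval.Ropen(3/98, 18/7), Naturals0))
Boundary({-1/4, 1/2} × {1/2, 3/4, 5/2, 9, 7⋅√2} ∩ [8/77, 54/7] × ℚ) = {1/2} × {1/2, 3/4, 5/2, 9}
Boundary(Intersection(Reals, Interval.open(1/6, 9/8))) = {1/6, 9/8}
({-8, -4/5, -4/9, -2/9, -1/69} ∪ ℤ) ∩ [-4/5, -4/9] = {-4/5, -4/9}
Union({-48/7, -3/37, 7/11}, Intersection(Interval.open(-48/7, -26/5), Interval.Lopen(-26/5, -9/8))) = {-48/7, -3/37, 7/11}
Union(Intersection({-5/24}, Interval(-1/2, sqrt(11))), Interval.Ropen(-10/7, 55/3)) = Interval.Ropen(-10/7, 55/3)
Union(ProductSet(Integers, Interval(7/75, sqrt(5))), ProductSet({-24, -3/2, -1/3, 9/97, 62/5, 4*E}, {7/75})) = Union(ProductSet({-24, -3/2, -1/3, 9/97, 62/5, 4*E}, {7/75}), ProductSet(Integers, Interval(7/75, sqrt(5))))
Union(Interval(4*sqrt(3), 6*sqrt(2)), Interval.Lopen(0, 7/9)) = Union(Interval.Lopen(0, 7/9), Interval(4*sqrt(3), 6*sqrt(2)))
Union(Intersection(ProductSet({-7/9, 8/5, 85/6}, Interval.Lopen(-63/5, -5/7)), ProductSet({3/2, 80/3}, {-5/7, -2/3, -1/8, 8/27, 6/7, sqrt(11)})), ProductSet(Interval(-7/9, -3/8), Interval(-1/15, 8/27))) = ProductSet(Interval(-7/9, -3/8), Interval(-1/15, 8/27))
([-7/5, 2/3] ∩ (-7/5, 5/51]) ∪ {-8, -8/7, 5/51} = {-8} ∪ (-7/5, 5/51]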